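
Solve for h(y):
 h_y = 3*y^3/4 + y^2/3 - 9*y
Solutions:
 h(y) = C1 + 3*y^4/16 + y^3/9 - 9*y^2/2


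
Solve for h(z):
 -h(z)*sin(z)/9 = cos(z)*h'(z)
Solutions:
 h(z) = C1*cos(z)^(1/9)


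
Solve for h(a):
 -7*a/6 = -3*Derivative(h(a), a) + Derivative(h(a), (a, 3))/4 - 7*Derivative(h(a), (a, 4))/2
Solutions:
 h(a) = C1 + C2*exp(a*((1260*sqrt(635) + 31751)^(-1/3) + 2 + (1260*sqrt(635) + 31751)^(1/3))/84)*sin(sqrt(3)*a*(-(1260*sqrt(635) + 31751)^(1/3) + (1260*sqrt(635) + 31751)^(-1/3))/84) + C3*exp(a*((1260*sqrt(635) + 31751)^(-1/3) + 2 + (1260*sqrt(635) + 31751)^(1/3))/84)*cos(sqrt(3)*a*(-(1260*sqrt(635) + 31751)^(1/3) + (1260*sqrt(635) + 31751)^(-1/3))/84) + C4*exp(a*(-(1260*sqrt(635) + 31751)^(1/3) - 1/(1260*sqrt(635) + 31751)^(1/3) + 1)/42) + 7*a^2/36


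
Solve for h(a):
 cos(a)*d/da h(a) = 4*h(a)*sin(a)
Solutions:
 h(a) = C1/cos(a)^4


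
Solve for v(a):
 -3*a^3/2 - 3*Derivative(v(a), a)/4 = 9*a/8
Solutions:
 v(a) = C1 - a^4/2 - 3*a^2/4


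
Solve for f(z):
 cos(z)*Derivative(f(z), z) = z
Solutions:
 f(z) = C1 + Integral(z/cos(z), z)


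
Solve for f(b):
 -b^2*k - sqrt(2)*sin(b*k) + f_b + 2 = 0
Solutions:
 f(b) = C1 + b^3*k/3 - 2*b - sqrt(2)*cos(b*k)/k


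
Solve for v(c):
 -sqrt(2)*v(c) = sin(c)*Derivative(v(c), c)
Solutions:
 v(c) = C1*(cos(c) + 1)^(sqrt(2)/2)/(cos(c) - 1)^(sqrt(2)/2)


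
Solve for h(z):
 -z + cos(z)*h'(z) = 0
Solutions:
 h(z) = C1 + Integral(z/cos(z), z)


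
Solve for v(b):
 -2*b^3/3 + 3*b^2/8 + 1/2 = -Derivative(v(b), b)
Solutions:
 v(b) = C1 + b^4/6 - b^3/8 - b/2


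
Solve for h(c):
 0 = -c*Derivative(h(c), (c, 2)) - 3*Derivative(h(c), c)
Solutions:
 h(c) = C1 + C2/c^2


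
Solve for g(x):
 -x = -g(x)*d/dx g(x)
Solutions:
 g(x) = -sqrt(C1 + x^2)
 g(x) = sqrt(C1 + x^2)


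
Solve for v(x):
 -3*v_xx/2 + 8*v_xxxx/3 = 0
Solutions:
 v(x) = C1 + C2*x + C3*exp(-3*x/4) + C4*exp(3*x/4)


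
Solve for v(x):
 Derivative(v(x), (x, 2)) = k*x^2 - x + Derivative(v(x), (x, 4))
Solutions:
 v(x) = C1 + C2*x + C3*exp(-x) + C4*exp(x) + k*x^4/12 + k*x^2 - x^3/6


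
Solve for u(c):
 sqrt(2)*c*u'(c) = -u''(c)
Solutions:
 u(c) = C1 + C2*erf(2^(3/4)*c/2)


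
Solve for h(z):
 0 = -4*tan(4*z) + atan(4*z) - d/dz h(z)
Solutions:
 h(z) = C1 + z*atan(4*z) - log(16*z^2 + 1)/8 + log(cos(4*z))


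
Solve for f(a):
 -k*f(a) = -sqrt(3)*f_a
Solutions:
 f(a) = C1*exp(sqrt(3)*a*k/3)


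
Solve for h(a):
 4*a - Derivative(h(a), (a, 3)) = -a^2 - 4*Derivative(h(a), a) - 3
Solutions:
 h(a) = C1 + C2*exp(-2*a) + C3*exp(2*a) - a^3/12 - a^2/2 - 7*a/8


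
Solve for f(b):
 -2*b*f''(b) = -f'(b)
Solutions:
 f(b) = C1 + C2*b^(3/2)


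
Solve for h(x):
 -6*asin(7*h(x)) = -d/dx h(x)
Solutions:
 Integral(1/asin(7*_y), (_y, h(x))) = C1 + 6*x


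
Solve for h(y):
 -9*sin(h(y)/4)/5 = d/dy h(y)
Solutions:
 9*y/5 + 2*log(cos(h(y)/4) - 1) - 2*log(cos(h(y)/4) + 1) = C1


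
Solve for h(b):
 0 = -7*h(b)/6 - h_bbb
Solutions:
 h(b) = C3*exp(-6^(2/3)*7^(1/3)*b/6) + (C1*sin(2^(2/3)*3^(1/6)*7^(1/3)*b/4) + C2*cos(2^(2/3)*3^(1/6)*7^(1/3)*b/4))*exp(6^(2/3)*7^(1/3)*b/12)


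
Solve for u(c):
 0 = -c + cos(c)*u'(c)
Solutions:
 u(c) = C1 + Integral(c/cos(c), c)


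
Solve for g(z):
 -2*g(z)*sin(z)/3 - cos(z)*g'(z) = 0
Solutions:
 g(z) = C1*cos(z)^(2/3)


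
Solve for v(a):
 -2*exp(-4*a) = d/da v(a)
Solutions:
 v(a) = C1 + exp(-4*a)/2


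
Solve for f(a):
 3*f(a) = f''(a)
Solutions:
 f(a) = C1*exp(-sqrt(3)*a) + C2*exp(sqrt(3)*a)


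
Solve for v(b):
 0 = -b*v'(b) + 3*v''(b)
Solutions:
 v(b) = C1 + C2*erfi(sqrt(6)*b/6)


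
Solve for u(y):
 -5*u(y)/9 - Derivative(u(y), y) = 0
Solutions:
 u(y) = C1*exp(-5*y/9)


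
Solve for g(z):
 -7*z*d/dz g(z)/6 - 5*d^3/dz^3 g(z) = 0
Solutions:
 g(z) = C1 + Integral(C2*airyai(-30^(2/3)*7^(1/3)*z/30) + C3*airybi(-30^(2/3)*7^(1/3)*z/30), z)


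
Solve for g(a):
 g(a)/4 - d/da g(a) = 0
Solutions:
 g(a) = C1*exp(a/4)


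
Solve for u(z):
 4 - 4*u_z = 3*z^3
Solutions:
 u(z) = C1 - 3*z^4/16 + z


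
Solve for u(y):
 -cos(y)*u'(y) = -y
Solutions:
 u(y) = C1 + Integral(y/cos(y), y)


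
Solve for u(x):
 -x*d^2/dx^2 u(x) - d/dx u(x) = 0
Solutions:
 u(x) = C1 + C2*log(x)


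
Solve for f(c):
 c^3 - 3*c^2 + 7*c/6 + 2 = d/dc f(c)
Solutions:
 f(c) = C1 + c^4/4 - c^3 + 7*c^2/12 + 2*c


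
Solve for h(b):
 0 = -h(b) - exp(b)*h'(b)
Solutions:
 h(b) = C1*exp(exp(-b))


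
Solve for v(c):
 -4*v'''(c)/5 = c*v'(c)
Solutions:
 v(c) = C1 + Integral(C2*airyai(-10^(1/3)*c/2) + C3*airybi(-10^(1/3)*c/2), c)


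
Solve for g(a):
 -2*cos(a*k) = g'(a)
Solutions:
 g(a) = C1 - 2*sin(a*k)/k


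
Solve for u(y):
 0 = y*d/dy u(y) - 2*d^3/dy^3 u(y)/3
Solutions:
 u(y) = C1 + Integral(C2*airyai(2^(2/3)*3^(1/3)*y/2) + C3*airybi(2^(2/3)*3^(1/3)*y/2), y)


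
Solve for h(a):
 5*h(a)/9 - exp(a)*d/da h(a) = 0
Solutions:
 h(a) = C1*exp(-5*exp(-a)/9)


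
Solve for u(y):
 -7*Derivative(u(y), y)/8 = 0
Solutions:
 u(y) = C1


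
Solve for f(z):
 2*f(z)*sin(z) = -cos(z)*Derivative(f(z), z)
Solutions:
 f(z) = C1*cos(z)^2


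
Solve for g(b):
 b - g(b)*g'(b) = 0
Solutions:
 g(b) = -sqrt(C1 + b^2)
 g(b) = sqrt(C1 + b^2)


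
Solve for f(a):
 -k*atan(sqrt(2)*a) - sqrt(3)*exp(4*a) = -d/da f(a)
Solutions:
 f(a) = C1 + k*(a*atan(sqrt(2)*a) - sqrt(2)*log(2*a^2 + 1)/4) + sqrt(3)*exp(4*a)/4


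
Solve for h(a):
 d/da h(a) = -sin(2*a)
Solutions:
 h(a) = C1 + cos(2*a)/2


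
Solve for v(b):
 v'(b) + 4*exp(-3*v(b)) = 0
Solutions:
 v(b) = log(C1 - 12*b)/3
 v(b) = log((-3^(1/3) - 3^(5/6)*I)*(C1 - 4*b)^(1/3)/2)
 v(b) = log((-3^(1/3) + 3^(5/6)*I)*(C1 - 4*b)^(1/3)/2)


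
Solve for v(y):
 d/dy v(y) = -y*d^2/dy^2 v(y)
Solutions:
 v(y) = C1 + C2*log(y)


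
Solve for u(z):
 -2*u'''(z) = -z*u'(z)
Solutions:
 u(z) = C1 + Integral(C2*airyai(2^(2/3)*z/2) + C3*airybi(2^(2/3)*z/2), z)


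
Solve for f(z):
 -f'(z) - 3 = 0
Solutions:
 f(z) = C1 - 3*z


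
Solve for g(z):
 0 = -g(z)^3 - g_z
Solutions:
 g(z) = -sqrt(2)*sqrt(-1/(C1 - z))/2
 g(z) = sqrt(2)*sqrt(-1/(C1 - z))/2


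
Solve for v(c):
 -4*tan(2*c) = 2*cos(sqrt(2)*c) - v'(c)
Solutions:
 v(c) = C1 - 2*log(cos(2*c)) + sqrt(2)*sin(sqrt(2)*c)


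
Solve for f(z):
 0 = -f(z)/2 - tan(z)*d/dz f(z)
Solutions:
 f(z) = C1/sqrt(sin(z))


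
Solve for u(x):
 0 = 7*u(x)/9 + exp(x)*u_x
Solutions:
 u(x) = C1*exp(7*exp(-x)/9)


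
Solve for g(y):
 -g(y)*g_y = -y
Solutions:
 g(y) = -sqrt(C1 + y^2)
 g(y) = sqrt(C1 + y^2)


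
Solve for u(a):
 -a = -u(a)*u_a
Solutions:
 u(a) = -sqrt(C1 + a^2)
 u(a) = sqrt(C1 + a^2)


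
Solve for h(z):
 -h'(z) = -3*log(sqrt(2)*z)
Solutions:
 h(z) = C1 + 3*z*log(z) - 3*z + 3*z*log(2)/2


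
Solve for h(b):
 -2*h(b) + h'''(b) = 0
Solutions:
 h(b) = C3*exp(2^(1/3)*b) + (C1*sin(2^(1/3)*sqrt(3)*b/2) + C2*cos(2^(1/3)*sqrt(3)*b/2))*exp(-2^(1/3)*b/2)


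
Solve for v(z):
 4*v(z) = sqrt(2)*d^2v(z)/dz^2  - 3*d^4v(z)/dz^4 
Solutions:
 v(z) = (C1*sin(sqrt(2)*3^(3/4)*z*sin(atan(sqrt(23))/2)/3) + C2*cos(sqrt(2)*3^(3/4)*z*sin(atan(sqrt(23))/2)/3))*exp(-sqrt(2)*3^(3/4)*z*cos(atan(sqrt(23))/2)/3) + (C3*sin(sqrt(2)*3^(3/4)*z*sin(atan(sqrt(23))/2)/3) + C4*cos(sqrt(2)*3^(3/4)*z*sin(atan(sqrt(23))/2)/3))*exp(sqrt(2)*3^(3/4)*z*cos(atan(sqrt(23))/2)/3)


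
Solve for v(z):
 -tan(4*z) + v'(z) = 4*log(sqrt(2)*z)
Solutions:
 v(z) = C1 + 4*z*log(z) - 4*z + 2*z*log(2) - log(cos(4*z))/4


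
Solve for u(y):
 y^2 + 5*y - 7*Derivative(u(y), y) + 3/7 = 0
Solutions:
 u(y) = C1 + y^3/21 + 5*y^2/14 + 3*y/49


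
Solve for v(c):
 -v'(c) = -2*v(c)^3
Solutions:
 v(c) = -sqrt(2)*sqrt(-1/(C1 + 2*c))/2
 v(c) = sqrt(2)*sqrt(-1/(C1 + 2*c))/2


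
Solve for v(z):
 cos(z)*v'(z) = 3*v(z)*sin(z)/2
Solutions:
 v(z) = C1/cos(z)^(3/2)


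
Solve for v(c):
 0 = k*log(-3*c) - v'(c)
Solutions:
 v(c) = C1 + c*k*log(-c) + c*k*(-1 + log(3))


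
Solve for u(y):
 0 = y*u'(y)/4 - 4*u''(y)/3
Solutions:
 u(y) = C1 + C2*erfi(sqrt(6)*y/8)


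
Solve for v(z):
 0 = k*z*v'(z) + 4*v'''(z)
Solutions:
 v(z) = C1 + Integral(C2*airyai(2^(1/3)*z*(-k)^(1/3)/2) + C3*airybi(2^(1/3)*z*(-k)^(1/3)/2), z)


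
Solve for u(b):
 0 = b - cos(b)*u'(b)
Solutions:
 u(b) = C1 + Integral(b/cos(b), b)


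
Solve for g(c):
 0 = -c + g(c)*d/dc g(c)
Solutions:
 g(c) = -sqrt(C1 + c^2)
 g(c) = sqrt(C1 + c^2)


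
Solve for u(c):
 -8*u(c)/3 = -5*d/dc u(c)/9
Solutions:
 u(c) = C1*exp(24*c/5)


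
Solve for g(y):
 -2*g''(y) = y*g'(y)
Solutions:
 g(y) = C1 + C2*erf(y/2)


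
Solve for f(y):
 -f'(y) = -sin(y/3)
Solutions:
 f(y) = C1 - 3*cos(y/3)


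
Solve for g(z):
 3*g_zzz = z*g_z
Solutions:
 g(z) = C1 + Integral(C2*airyai(3^(2/3)*z/3) + C3*airybi(3^(2/3)*z/3), z)


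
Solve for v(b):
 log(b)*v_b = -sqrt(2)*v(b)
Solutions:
 v(b) = C1*exp(-sqrt(2)*li(b))


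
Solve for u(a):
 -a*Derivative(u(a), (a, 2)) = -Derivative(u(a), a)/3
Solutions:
 u(a) = C1 + C2*a^(4/3)


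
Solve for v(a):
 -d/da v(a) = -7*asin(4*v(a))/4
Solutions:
 Integral(1/asin(4*_y), (_y, v(a))) = C1 + 7*a/4


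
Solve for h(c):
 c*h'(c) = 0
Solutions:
 h(c) = C1


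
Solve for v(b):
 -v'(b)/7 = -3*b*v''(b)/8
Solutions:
 v(b) = C1 + C2*b^(29/21)


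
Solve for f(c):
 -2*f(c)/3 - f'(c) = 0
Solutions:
 f(c) = C1*exp(-2*c/3)


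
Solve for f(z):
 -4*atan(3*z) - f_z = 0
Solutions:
 f(z) = C1 - 4*z*atan(3*z) + 2*log(9*z^2 + 1)/3


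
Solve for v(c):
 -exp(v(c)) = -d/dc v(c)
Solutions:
 v(c) = log(-1/(C1 + c))


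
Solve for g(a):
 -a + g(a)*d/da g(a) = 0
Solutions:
 g(a) = -sqrt(C1 + a^2)
 g(a) = sqrt(C1 + a^2)


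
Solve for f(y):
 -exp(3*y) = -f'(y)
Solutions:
 f(y) = C1 + exp(3*y)/3


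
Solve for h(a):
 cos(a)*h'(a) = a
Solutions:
 h(a) = C1 + Integral(a/cos(a), a)


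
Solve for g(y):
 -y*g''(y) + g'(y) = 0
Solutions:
 g(y) = C1 + C2*y^2


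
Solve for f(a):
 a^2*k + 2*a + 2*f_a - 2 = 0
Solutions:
 f(a) = C1 - a^3*k/6 - a^2/2 + a


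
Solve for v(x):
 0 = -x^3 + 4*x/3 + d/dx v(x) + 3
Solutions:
 v(x) = C1 + x^4/4 - 2*x^2/3 - 3*x


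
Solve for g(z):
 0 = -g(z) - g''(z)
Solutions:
 g(z) = C1*sin(z) + C2*cos(z)


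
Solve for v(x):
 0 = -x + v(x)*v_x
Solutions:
 v(x) = -sqrt(C1 + x^2)
 v(x) = sqrt(C1 + x^2)


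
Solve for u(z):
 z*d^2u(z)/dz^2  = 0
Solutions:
 u(z) = C1 + C2*z


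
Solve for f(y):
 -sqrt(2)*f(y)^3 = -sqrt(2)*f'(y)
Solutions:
 f(y) = -sqrt(2)*sqrt(-1/(C1 + y))/2
 f(y) = sqrt(2)*sqrt(-1/(C1 + y))/2


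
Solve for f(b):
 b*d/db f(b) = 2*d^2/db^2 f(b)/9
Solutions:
 f(b) = C1 + C2*erfi(3*b/2)


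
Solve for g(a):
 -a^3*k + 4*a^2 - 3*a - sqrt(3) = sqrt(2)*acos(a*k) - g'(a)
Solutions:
 g(a) = C1 + a^4*k/4 - 4*a^3/3 + 3*a^2/2 + sqrt(3)*a + sqrt(2)*Piecewise((a*acos(a*k) - sqrt(-a^2*k^2 + 1)/k, Ne(k, 0)), (pi*a/2, True))


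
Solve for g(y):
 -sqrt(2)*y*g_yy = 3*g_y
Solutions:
 g(y) = C1 + C2*y^(1 - 3*sqrt(2)/2)


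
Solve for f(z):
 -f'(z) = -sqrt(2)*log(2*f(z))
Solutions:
 -sqrt(2)*Integral(1/(log(_y) + log(2)), (_y, f(z)))/2 = C1 - z


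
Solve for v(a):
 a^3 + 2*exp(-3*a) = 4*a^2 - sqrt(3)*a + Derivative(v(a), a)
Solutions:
 v(a) = C1 + a^4/4 - 4*a^3/3 + sqrt(3)*a^2/2 - 2*exp(-3*a)/3


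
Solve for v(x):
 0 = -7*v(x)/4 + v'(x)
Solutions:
 v(x) = C1*exp(7*x/4)


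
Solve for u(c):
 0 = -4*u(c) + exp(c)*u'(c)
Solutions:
 u(c) = C1*exp(-4*exp(-c))


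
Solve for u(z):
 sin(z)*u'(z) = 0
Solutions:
 u(z) = C1


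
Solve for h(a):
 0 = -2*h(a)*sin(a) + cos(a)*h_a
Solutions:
 h(a) = C1/cos(a)^2


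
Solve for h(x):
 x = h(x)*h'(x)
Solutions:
 h(x) = -sqrt(C1 + x^2)
 h(x) = sqrt(C1 + x^2)


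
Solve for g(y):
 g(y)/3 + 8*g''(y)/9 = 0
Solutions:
 g(y) = C1*sin(sqrt(6)*y/4) + C2*cos(sqrt(6)*y/4)


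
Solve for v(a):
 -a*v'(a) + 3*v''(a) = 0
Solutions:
 v(a) = C1 + C2*erfi(sqrt(6)*a/6)


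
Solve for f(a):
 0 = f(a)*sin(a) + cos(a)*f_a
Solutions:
 f(a) = C1*cos(a)


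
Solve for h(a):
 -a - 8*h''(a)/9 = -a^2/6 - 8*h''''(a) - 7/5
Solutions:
 h(a) = C1 + C2*a + C3*exp(-a/3) + C4*exp(a/3) + a^4/64 - 3*a^3/16 + 99*a^2/40


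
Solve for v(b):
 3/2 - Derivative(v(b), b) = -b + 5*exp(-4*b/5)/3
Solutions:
 v(b) = C1 + b^2/2 + 3*b/2 + 25*exp(-4*b/5)/12


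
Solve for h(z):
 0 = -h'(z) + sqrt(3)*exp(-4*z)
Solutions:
 h(z) = C1 - sqrt(3)*exp(-4*z)/4


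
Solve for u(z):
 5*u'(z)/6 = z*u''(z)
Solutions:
 u(z) = C1 + C2*z^(11/6)


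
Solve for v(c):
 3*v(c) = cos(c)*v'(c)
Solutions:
 v(c) = C1*(sin(c) + 1)^(3/2)/(sin(c) - 1)^(3/2)


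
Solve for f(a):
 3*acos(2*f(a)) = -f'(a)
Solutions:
 Integral(1/acos(2*_y), (_y, f(a))) = C1 - 3*a


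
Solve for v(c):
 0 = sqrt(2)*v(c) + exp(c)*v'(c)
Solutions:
 v(c) = C1*exp(sqrt(2)*exp(-c))


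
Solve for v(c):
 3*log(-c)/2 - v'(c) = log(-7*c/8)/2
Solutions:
 v(c) = C1 + c*log(-c) + c*(-log(7) - 1 + log(2) + log(14)/2)


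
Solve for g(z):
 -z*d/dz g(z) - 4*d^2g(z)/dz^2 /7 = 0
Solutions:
 g(z) = C1 + C2*erf(sqrt(14)*z/4)


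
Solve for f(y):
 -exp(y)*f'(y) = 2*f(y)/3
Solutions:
 f(y) = C1*exp(2*exp(-y)/3)


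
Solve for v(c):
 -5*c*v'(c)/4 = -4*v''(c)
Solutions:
 v(c) = C1 + C2*erfi(sqrt(10)*c/8)


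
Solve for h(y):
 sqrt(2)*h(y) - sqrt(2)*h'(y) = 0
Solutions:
 h(y) = C1*exp(y)


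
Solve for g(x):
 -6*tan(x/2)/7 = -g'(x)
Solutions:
 g(x) = C1 - 12*log(cos(x/2))/7


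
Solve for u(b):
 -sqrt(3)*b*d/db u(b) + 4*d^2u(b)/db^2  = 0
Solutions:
 u(b) = C1 + C2*erfi(sqrt(2)*3^(1/4)*b/4)


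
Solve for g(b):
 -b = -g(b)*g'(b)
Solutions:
 g(b) = -sqrt(C1 + b^2)
 g(b) = sqrt(C1 + b^2)


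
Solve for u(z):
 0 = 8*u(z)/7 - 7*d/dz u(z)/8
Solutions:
 u(z) = C1*exp(64*z/49)


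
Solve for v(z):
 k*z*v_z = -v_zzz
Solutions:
 v(z) = C1 + Integral(C2*airyai(z*(-k)^(1/3)) + C3*airybi(z*(-k)^(1/3)), z)


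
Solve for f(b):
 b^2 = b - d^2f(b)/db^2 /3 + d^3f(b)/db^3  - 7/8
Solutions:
 f(b) = C1 + C2*b + C3*exp(b/3) - b^4/4 - 5*b^3/2 - 381*b^2/16


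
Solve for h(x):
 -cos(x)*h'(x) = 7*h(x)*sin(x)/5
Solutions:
 h(x) = C1*cos(x)^(7/5)


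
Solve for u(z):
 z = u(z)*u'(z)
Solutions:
 u(z) = -sqrt(C1 + z^2)
 u(z) = sqrt(C1 + z^2)


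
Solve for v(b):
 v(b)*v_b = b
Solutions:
 v(b) = -sqrt(C1 + b^2)
 v(b) = sqrt(C1 + b^2)


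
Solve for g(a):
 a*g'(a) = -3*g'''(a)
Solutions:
 g(a) = C1 + Integral(C2*airyai(-3^(2/3)*a/3) + C3*airybi(-3^(2/3)*a/3), a)


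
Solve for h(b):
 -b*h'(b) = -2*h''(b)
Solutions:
 h(b) = C1 + C2*erfi(b/2)


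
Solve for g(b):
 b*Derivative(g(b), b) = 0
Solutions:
 g(b) = C1


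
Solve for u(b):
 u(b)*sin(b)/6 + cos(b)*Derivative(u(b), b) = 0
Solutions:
 u(b) = C1*cos(b)^(1/6)


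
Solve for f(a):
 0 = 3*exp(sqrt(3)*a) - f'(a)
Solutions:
 f(a) = C1 + sqrt(3)*exp(sqrt(3)*a)


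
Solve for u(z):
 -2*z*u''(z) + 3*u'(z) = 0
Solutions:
 u(z) = C1 + C2*z^(5/2)


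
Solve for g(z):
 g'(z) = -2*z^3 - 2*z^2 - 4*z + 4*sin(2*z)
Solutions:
 g(z) = C1 - z^4/2 - 2*z^3/3 - 2*z^2 - 2*cos(2*z)


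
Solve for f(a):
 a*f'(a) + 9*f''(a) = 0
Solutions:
 f(a) = C1 + C2*erf(sqrt(2)*a/6)


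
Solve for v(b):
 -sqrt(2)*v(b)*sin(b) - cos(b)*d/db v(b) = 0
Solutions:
 v(b) = C1*cos(b)^(sqrt(2))


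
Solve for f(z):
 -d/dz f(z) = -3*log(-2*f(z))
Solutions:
 -Integral(1/(log(-_y) + log(2)), (_y, f(z)))/3 = C1 - z


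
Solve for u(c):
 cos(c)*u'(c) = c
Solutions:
 u(c) = C1 + Integral(c/cos(c), c)


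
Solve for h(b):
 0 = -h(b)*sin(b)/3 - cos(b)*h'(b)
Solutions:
 h(b) = C1*cos(b)^(1/3)


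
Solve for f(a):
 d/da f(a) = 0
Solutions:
 f(a) = C1


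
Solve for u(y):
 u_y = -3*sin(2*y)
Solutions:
 u(y) = C1 + 3*cos(2*y)/2


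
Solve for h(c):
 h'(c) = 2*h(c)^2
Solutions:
 h(c) = -1/(C1 + 2*c)


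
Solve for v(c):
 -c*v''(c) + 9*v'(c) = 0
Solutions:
 v(c) = C1 + C2*c^10


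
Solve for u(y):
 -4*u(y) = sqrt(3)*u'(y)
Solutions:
 u(y) = C1*exp(-4*sqrt(3)*y/3)


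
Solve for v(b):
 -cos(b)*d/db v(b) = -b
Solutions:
 v(b) = C1 + Integral(b/cos(b), b)


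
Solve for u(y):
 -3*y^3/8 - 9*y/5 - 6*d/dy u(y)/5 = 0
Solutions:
 u(y) = C1 - 5*y^4/64 - 3*y^2/4


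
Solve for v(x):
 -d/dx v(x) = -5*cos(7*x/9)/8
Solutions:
 v(x) = C1 + 45*sin(7*x/9)/56


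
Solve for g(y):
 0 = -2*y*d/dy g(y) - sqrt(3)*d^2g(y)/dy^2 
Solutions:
 g(y) = C1 + C2*erf(3^(3/4)*y/3)


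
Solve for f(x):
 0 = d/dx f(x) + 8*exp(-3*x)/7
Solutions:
 f(x) = C1 + 8*exp(-3*x)/21


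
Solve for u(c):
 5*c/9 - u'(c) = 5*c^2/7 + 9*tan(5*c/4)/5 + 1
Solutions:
 u(c) = C1 - 5*c^3/21 + 5*c^2/18 - c + 36*log(cos(5*c/4))/25


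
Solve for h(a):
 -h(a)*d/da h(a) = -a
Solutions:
 h(a) = -sqrt(C1 + a^2)
 h(a) = sqrt(C1 + a^2)


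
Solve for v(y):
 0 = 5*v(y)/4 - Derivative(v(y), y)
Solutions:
 v(y) = C1*exp(5*y/4)


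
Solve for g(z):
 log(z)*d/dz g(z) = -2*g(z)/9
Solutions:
 g(z) = C1*exp(-2*li(z)/9)


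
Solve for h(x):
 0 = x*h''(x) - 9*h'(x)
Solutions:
 h(x) = C1 + C2*x^10


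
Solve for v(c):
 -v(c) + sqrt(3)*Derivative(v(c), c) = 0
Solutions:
 v(c) = C1*exp(sqrt(3)*c/3)


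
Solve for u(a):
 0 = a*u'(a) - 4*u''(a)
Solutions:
 u(a) = C1 + C2*erfi(sqrt(2)*a/4)


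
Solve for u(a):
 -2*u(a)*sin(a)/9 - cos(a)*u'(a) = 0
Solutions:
 u(a) = C1*cos(a)^(2/9)


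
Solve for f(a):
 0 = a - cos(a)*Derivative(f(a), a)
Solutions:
 f(a) = C1 + Integral(a/cos(a), a)


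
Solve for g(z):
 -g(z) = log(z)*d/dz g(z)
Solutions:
 g(z) = C1*exp(-li(z))


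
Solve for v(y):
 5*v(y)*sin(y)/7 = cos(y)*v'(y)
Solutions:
 v(y) = C1/cos(y)^(5/7)


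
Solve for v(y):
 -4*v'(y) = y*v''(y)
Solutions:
 v(y) = C1 + C2/y^3


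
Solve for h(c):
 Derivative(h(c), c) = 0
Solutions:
 h(c) = C1


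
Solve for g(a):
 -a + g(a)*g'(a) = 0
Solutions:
 g(a) = -sqrt(C1 + a^2)
 g(a) = sqrt(C1 + a^2)


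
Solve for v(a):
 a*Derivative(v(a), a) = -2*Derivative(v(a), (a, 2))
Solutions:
 v(a) = C1 + C2*erf(a/2)


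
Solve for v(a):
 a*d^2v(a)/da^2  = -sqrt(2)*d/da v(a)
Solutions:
 v(a) = C1 + C2*a^(1 - sqrt(2))


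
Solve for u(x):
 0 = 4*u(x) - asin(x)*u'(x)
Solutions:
 u(x) = C1*exp(4*Integral(1/asin(x), x))


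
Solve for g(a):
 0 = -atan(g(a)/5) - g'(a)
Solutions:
 Integral(1/atan(_y/5), (_y, g(a))) = C1 - a


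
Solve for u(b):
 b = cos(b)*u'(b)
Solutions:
 u(b) = C1 + Integral(b/cos(b), b)


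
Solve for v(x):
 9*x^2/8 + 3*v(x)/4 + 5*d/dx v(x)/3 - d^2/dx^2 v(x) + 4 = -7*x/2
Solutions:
 v(x) = C1*exp(x*(5 - 2*sqrt(13))/6) + C2*exp(x*(5 + 2*sqrt(13))/6) - 3*x^2/2 + 2*x - 124/9


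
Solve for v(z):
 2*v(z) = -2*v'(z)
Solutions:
 v(z) = C1*exp(-z)


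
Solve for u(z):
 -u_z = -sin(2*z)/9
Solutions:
 u(z) = C1 - cos(2*z)/18


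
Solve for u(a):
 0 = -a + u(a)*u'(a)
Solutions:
 u(a) = -sqrt(C1 + a^2)
 u(a) = sqrt(C1 + a^2)


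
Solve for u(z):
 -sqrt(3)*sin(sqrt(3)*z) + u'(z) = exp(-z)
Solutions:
 u(z) = C1 - cos(sqrt(3)*z) - exp(-z)


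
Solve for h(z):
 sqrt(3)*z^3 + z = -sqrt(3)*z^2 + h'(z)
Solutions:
 h(z) = C1 + sqrt(3)*z^4/4 + sqrt(3)*z^3/3 + z^2/2


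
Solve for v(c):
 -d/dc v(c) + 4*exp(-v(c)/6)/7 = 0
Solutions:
 v(c) = 6*log(C1 + 2*c/21)


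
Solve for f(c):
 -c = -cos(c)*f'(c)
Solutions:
 f(c) = C1 + Integral(c/cos(c), c)


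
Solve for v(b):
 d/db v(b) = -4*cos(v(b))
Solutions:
 v(b) = pi - asin((C1 + exp(8*b))/(C1 - exp(8*b)))
 v(b) = asin((C1 + exp(8*b))/(C1 - exp(8*b)))


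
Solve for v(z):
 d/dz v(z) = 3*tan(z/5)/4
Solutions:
 v(z) = C1 - 15*log(cos(z/5))/4


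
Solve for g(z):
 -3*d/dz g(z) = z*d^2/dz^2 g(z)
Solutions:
 g(z) = C1 + C2/z^2


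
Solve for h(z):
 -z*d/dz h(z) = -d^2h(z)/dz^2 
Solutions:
 h(z) = C1 + C2*erfi(sqrt(2)*z/2)


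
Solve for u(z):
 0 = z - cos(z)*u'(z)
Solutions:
 u(z) = C1 + Integral(z/cos(z), z)


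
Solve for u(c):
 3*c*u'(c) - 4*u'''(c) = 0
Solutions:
 u(c) = C1 + Integral(C2*airyai(6^(1/3)*c/2) + C3*airybi(6^(1/3)*c/2), c)


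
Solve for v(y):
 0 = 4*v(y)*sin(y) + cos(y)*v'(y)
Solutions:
 v(y) = C1*cos(y)^4


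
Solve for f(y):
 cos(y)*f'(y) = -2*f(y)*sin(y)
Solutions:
 f(y) = C1*cos(y)^2


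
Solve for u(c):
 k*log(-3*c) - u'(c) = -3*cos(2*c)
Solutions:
 u(c) = C1 + c*k*(log(-c) - 1) + c*k*log(3) + 3*sin(2*c)/2


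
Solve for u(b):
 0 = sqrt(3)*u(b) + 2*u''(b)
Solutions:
 u(b) = C1*sin(sqrt(2)*3^(1/4)*b/2) + C2*cos(sqrt(2)*3^(1/4)*b/2)


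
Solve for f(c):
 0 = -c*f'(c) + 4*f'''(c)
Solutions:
 f(c) = C1 + Integral(C2*airyai(2^(1/3)*c/2) + C3*airybi(2^(1/3)*c/2), c)


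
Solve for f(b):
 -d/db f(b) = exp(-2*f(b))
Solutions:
 f(b) = log(-sqrt(C1 - 2*b))
 f(b) = log(C1 - 2*b)/2


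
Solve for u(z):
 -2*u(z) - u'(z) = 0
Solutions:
 u(z) = C1*exp(-2*z)


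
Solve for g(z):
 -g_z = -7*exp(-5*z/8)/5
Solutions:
 g(z) = C1 - 56*exp(-5*z/8)/25


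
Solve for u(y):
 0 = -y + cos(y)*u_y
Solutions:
 u(y) = C1 + Integral(y/cos(y), y)


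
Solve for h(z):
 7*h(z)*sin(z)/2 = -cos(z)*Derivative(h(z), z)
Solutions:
 h(z) = C1*cos(z)^(7/2)


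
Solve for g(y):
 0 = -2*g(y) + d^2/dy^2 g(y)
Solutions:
 g(y) = C1*exp(-sqrt(2)*y) + C2*exp(sqrt(2)*y)


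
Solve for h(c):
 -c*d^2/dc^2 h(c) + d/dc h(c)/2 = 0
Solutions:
 h(c) = C1 + C2*c^(3/2)


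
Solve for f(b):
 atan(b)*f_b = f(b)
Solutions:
 f(b) = C1*exp(Integral(1/atan(b), b))


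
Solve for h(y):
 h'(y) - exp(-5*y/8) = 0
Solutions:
 h(y) = C1 - 8*exp(-5*y/8)/5


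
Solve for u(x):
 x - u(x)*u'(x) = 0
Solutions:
 u(x) = -sqrt(C1 + x^2)
 u(x) = sqrt(C1 + x^2)


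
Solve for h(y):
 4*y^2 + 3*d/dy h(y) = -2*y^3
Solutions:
 h(y) = C1 - y^4/6 - 4*y^3/9


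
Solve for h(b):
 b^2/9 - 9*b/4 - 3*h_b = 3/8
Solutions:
 h(b) = C1 + b^3/81 - 3*b^2/8 - b/8


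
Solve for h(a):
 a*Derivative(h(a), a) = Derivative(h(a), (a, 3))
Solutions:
 h(a) = C1 + Integral(C2*airyai(a) + C3*airybi(a), a)


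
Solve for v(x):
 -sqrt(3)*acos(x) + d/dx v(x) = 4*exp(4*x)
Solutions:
 v(x) = C1 + sqrt(3)*(x*acos(x) - sqrt(1 - x^2)) + exp(4*x)


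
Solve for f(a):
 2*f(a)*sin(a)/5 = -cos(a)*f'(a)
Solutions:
 f(a) = C1*cos(a)^(2/5)


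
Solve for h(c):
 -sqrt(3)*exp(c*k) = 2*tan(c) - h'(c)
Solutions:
 h(c) = C1 + sqrt(3)*Piecewise((exp(c*k)/k, Ne(k, 0)), (c, True)) - 2*log(cos(c))


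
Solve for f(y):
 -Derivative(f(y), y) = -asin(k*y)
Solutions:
 f(y) = C1 + Piecewise((y*asin(k*y) + sqrt(-k^2*y^2 + 1)/k, Ne(k, 0)), (0, True))


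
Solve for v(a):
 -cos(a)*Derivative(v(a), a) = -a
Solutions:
 v(a) = C1 + Integral(a/cos(a), a)


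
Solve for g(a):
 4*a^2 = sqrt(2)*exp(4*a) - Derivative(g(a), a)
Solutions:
 g(a) = C1 - 4*a^3/3 + sqrt(2)*exp(4*a)/4


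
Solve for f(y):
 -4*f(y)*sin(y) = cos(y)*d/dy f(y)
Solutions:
 f(y) = C1*cos(y)^4


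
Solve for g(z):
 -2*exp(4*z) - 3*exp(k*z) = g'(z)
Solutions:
 g(z) = C1 - exp(4*z)/2 - 3*exp(k*z)/k


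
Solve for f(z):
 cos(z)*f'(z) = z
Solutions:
 f(z) = C1 + Integral(z/cos(z), z)


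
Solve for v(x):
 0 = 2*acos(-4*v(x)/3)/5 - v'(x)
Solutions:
 Integral(1/acos(-4*_y/3), (_y, v(x))) = C1 + 2*x/5


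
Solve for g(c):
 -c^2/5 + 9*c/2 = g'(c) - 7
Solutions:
 g(c) = C1 - c^3/15 + 9*c^2/4 + 7*c


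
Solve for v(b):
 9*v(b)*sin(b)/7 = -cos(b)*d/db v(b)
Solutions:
 v(b) = C1*cos(b)^(9/7)


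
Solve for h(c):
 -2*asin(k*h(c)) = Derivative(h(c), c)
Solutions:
 Integral(1/asin(_y*k), (_y, h(c))) = C1 - 2*c


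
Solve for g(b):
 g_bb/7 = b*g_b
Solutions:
 g(b) = C1 + C2*erfi(sqrt(14)*b/2)


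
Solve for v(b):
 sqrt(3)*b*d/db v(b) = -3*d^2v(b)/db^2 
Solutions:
 v(b) = C1 + C2*erf(sqrt(2)*3^(3/4)*b/6)


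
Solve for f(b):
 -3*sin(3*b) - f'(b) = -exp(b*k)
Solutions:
 f(b) = C1 + cos(3*b) + exp(b*k)/k


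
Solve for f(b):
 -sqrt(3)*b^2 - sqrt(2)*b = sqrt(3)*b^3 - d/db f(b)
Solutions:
 f(b) = C1 + sqrt(3)*b^4/4 + sqrt(3)*b^3/3 + sqrt(2)*b^2/2


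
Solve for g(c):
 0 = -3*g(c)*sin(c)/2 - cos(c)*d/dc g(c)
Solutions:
 g(c) = C1*cos(c)^(3/2)


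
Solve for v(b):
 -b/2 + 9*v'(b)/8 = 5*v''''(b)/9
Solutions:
 v(b) = C1 + C4*exp(3*3^(1/3)*5^(2/3)*b/10) + 2*b^2/9 + (C2*sin(3*3^(5/6)*5^(2/3)*b/20) + C3*cos(3*3^(5/6)*5^(2/3)*b/20))*exp(-3*3^(1/3)*5^(2/3)*b/20)


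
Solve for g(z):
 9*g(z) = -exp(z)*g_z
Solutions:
 g(z) = C1*exp(9*exp(-z))


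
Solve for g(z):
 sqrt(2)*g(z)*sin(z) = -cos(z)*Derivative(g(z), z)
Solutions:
 g(z) = C1*cos(z)^(sqrt(2))


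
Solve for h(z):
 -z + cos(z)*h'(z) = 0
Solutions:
 h(z) = C1 + Integral(z/cos(z), z)


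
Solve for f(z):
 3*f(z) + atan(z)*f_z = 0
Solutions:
 f(z) = C1*exp(-3*Integral(1/atan(z), z))


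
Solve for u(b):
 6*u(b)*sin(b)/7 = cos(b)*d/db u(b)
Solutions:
 u(b) = C1/cos(b)^(6/7)


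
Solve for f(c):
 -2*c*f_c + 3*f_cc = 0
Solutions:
 f(c) = C1 + C2*erfi(sqrt(3)*c/3)


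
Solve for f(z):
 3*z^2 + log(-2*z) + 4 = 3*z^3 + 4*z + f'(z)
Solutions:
 f(z) = C1 - 3*z^4/4 + z^3 - 2*z^2 + z*log(-z) + z*(log(2) + 3)


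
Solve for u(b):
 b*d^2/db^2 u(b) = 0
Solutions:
 u(b) = C1 + C2*b


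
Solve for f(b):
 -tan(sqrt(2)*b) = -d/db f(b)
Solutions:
 f(b) = C1 - sqrt(2)*log(cos(sqrt(2)*b))/2


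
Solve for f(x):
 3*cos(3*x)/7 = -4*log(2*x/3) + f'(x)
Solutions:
 f(x) = C1 + 4*x*log(x) - 4*x*log(3) - 4*x + 4*x*log(2) + sin(3*x)/7


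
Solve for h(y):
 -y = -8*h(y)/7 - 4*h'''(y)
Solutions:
 h(y) = C3*exp(-2^(1/3)*7^(2/3)*y/7) + 7*y/8 + (C1*sin(2^(1/3)*sqrt(3)*7^(2/3)*y/14) + C2*cos(2^(1/3)*sqrt(3)*7^(2/3)*y/14))*exp(2^(1/3)*7^(2/3)*y/14)


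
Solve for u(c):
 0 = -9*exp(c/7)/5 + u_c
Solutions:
 u(c) = C1 + 63*exp(c/7)/5


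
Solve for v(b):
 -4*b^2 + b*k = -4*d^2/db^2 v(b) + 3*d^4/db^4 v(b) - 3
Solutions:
 v(b) = C1 + C2*b + C3*exp(-2*sqrt(3)*b/3) + C4*exp(2*sqrt(3)*b/3) + b^4/12 - b^3*k/24 + 3*b^2/8


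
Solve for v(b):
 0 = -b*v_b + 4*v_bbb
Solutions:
 v(b) = C1 + Integral(C2*airyai(2^(1/3)*b/2) + C3*airybi(2^(1/3)*b/2), b)


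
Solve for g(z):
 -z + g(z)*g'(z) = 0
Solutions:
 g(z) = -sqrt(C1 + z^2)
 g(z) = sqrt(C1 + z^2)


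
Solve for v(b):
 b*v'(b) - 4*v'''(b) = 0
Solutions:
 v(b) = C1 + Integral(C2*airyai(2^(1/3)*b/2) + C3*airybi(2^(1/3)*b/2), b)


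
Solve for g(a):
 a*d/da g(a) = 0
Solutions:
 g(a) = C1


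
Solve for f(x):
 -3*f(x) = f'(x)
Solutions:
 f(x) = C1*exp(-3*x)


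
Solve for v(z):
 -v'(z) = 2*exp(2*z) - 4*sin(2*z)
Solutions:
 v(z) = C1 - exp(2*z) - 2*cos(2*z)


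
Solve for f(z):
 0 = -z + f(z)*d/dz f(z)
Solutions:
 f(z) = -sqrt(C1 + z^2)
 f(z) = sqrt(C1 + z^2)


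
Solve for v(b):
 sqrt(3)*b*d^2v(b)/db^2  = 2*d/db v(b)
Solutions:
 v(b) = C1 + C2*b^(1 + 2*sqrt(3)/3)


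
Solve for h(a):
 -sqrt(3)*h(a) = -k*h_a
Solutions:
 h(a) = C1*exp(sqrt(3)*a/k)


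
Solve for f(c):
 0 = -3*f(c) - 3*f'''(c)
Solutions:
 f(c) = C3*exp(-c) + (C1*sin(sqrt(3)*c/2) + C2*cos(sqrt(3)*c/2))*exp(c/2)


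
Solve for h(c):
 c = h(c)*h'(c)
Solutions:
 h(c) = -sqrt(C1 + c^2)
 h(c) = sqrt(C1 + c^2)


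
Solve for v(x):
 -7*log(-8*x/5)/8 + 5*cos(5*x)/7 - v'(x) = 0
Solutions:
 v(x) = C1 - 7*x*log(-x)/8 - 21*x*log(2)/8 + 7*x/8 + 7*x*log(5)/8 + sin(5*x)/7


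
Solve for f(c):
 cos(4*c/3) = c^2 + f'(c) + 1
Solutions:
 f(c) = C1 - c^3/3 - c + 3*sin(4*c/3)/4


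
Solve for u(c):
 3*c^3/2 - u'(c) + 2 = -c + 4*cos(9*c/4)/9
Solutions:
 u(c) = C1 + 3*c^4/8 + c^2/2 + 2*c - 16*sin(9*c/4)/81


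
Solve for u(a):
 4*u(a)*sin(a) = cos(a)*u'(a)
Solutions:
 u(a) = C1/cos(a)^4


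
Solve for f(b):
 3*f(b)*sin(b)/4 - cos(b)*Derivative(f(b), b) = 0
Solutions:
 f(b) = C1/cos(b)^(3/4)


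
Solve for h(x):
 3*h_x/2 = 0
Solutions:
 h(x) = C1


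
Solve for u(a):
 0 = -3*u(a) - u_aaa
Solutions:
 u(a) = C3*exp(-3^(1/3)*a) + (C1*sin(3^(5/6)*a/2) + C2*cos(3^(5/6)*a/2))*exp(3^(1/3)*a/2)


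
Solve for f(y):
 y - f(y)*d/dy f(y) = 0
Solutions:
 f(y) = -sqrt(C1 + y^2)
 f(y) = sqrt(C1 + y^2)


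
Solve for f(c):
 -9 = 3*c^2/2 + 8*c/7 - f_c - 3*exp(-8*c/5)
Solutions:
 f(c) = C1 + c^3/2 + 4*c^2/7 + 9*c + 15*exp(-8*c/5)/8


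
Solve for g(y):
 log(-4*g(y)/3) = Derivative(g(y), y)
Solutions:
 -Integral(1/(log(-_y) - log(3) + 2*log(2)), (_y, g(y))) = C1 - y


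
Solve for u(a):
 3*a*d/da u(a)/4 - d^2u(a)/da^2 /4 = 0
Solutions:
 u(a) = C1 + C2*erfi(sqrt(6)*a/2)


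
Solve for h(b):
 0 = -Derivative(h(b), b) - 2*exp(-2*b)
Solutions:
 h(b) = C1 + exp(-2*b)


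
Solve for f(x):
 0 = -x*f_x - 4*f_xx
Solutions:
 f(x) = C1 + C2*erf(sqrt(2)*x/4)


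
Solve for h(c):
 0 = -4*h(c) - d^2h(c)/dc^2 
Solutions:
 h(c) = C1*sin(2*c) + C2*cos(2*c)


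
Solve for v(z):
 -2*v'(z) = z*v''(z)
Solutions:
 v(z) = C1 + C2/z


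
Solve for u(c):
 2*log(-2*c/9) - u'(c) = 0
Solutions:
 u(c) = C1 + 2*c*log(-c) + 2*c*(-2*log(3) - 1 + log(2))


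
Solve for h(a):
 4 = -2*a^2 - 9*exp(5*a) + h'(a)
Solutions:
 h(a) = C1 + 2*a^3/3 + 4*a + 9*exp(5*a)/5


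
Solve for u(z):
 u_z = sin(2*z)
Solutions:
 u(z) = C1 - cos(2*z)/2


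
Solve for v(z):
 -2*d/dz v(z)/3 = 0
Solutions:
 v(z) = C1


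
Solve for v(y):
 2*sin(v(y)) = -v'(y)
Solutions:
 v(y) = -acos((-C1 - exp(4*y))/(C1 - exp(4*y))) + 2*pi
 v(y) = acos((-C1 - exp(4*y))/(C1 - exp(4*y)))


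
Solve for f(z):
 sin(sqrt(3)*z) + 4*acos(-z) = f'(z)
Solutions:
 f(z) = C1 + 4*z*acos(-z) + 4*sqrt(1 - z^2) - sqrt(3)*cos(sqrt(3)*z)/3


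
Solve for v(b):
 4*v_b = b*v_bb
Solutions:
 v(b) = C1 + C2*b^5


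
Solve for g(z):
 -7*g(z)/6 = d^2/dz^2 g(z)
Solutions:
 g(z) = C1*sin(sqrt(42)*z/6) + C2*cos(sqrt(42)*z/6)


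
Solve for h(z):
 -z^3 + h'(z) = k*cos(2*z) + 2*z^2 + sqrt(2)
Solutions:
 h(z) = C1 + k*sin(2*z)/2 + z^4/4 + 2*z^3/3 + sqrt(2)*z


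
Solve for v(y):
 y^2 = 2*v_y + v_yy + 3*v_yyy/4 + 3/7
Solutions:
 v(y) = C1 + y^3/6 - y^2/4 - 19*y/56 + (C2*sin(2*sqrt(5)*y/3) + C3*cos(2*sqrt(5)*y/3))*exp(-2*y/3)


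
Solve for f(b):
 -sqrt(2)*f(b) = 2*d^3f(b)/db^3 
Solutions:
 f(b) = C3*exp(-2^(5/6)*b/2) + (C1*sin(2^(5/6)*sqrt(3)*b/4) + C2*cos(2^(5/6)*sqrt(3)*b/4))*exp(2^(5/6)*b/4)


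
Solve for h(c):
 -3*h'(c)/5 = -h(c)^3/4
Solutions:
 h(c) = -sqrt(6)*sqrt(-1/(C1 + 5*c))
 h(c) = sqrt(6)*sqrt(-1/(C1 + 5*c))


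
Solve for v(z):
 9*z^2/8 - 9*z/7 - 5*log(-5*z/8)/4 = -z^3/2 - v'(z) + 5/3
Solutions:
 v(z) = C1 - z^4/8 - 3*z^3/8 + 9*z^2/14 + 5*z*log(-z)/4 + 5*z*(-9*log(2) + 1 + 3*log(5))/12


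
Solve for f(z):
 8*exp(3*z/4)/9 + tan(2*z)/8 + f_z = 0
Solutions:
 f(z) = C1 - 32*exp(3*z/4)/27 + log(cos(2*z))/16


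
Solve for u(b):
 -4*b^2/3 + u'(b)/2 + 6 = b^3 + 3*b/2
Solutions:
 u(b) = C1 + b^4/2 + 8*b^3/9 + 3*b^2/2 - 12*b


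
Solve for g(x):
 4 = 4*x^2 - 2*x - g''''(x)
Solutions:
 g(x) = C1 + C2*x + C3*x^2 + C4*x^3 + x^6/90 - x^5/60 - x^4/6


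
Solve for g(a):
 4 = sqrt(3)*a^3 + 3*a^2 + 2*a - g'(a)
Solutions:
 g(a) = C1 + sqrt(3)*a^4/4 + a^3 + a^2 - 4*a


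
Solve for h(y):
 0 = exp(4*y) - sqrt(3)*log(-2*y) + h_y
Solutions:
 h(y) = C1 + sqrt(3)*y*log(-y) + sqrt(3)*y*(-1 + log(2)) - exp(4*y)/4


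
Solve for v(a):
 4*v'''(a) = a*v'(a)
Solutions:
 v(a) = C1 + Integral(C2*airyai(2^(1/3)*a/2) + C3*airybi(2^(1/3)*a/2), a)


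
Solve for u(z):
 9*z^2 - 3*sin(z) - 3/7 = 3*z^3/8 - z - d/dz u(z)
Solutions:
 u(z) = C1 + 3*z^4/32 - 3*z^3 - z^2/2 + 3*z/7 - 3*cos(z)


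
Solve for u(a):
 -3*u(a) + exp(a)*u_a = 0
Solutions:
 u(a) = C1*exp(-3*exp(-a))


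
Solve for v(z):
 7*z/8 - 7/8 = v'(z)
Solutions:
 v(z) = C1 + 7*z^2/16 - 7*z/8


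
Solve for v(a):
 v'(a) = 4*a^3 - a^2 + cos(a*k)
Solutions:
 v(a) = C1 + a^4 - a^3/3 + sin(a*k)/k


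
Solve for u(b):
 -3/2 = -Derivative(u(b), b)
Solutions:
 u(b) = C1 + 3*b/2


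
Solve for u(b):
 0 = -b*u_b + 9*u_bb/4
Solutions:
 u(b) = C1 + C2*erfi(sqrt(2)*b/3)


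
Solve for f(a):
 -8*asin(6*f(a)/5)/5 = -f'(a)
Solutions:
 Integral(1/asin(6*_y/5), (_y, f(a))) = C1 + 8*a/5


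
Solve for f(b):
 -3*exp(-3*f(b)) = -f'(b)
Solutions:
 f(b) = log(C1 + 9*b)/3
 f(b) = log((-3^(1/3) - 3^(5/6)*I)*(C1 + 3*b)^(1/3)/2)
 f(b) = log((-3^(1/3) + 3^(5/6)*I)*(C1 + 3*b)^(1/3)/2)


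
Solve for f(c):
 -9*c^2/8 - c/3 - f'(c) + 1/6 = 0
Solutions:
 f(c) = C1 - 3*c^3/8 - c^2/6 + c/6


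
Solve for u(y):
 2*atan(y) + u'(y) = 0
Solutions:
 u(y) = C1 - 2*y*atan(y) + log(y^2 + 1)


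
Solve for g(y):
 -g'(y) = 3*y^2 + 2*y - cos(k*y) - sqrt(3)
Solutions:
 g(y) = C1 - y^3 - y^2 + sqrt(3)*y + sin(k*y)/k


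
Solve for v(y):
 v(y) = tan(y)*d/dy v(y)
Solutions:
 v(y) = C1*sin(y)


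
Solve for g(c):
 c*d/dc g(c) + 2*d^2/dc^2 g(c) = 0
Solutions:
 g(c) = C1 + C2*erf(c/2)


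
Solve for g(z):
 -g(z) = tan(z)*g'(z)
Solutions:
 g(z) = C1/sin(z)


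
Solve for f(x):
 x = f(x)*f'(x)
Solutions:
 f(x) = -sqrt(C1 + x^2)
 f(x) = sqrt(C1 + x^2)


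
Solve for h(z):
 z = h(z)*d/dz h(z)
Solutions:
 h(z) = -sqrt(C1 + z^2)
 h(z) = sqrt(C1 + z^2)


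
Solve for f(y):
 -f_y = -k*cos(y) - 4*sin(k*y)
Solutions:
 f(y) = C1 + k*sin(y) - 4*cos(k*y)/k


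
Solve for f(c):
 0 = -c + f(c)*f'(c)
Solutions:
 f(c) = -sqrt(C1 + c^2)
 f(c) = sqrt(C1 + c^2)


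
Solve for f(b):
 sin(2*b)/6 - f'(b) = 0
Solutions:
 f(b) = C1 - cos(2*b)/12


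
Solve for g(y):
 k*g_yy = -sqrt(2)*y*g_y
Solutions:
 g(y) = C1 + C2*sqrt(k)*erf(2^(3/4)*y*sqrt(1/k)/2)


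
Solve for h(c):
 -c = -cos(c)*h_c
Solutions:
 h(c) = C1 + Integral(c/cos(c), c)


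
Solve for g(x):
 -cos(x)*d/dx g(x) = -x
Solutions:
 g(x) = C1 + Integral(x/cos(x), x)


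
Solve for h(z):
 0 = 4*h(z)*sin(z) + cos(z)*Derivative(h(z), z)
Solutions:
 h(z) = C1*cos(z)^4


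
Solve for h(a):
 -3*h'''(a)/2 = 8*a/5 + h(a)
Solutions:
 h(a) = C3*exp(-2^(1/3)*3^(2/3)*a/3) - 8*a/5 + (C1*sin(2^(1/3)*3^(1/6)*a/2) + C2*cos(2^(1/3)*3^(1/6)*a/2))*exp(2^(1/3)*3^(2/3)*a/6)


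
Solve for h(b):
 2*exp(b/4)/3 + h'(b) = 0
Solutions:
 h(b) = C1 - 8*exp(b/4)/3


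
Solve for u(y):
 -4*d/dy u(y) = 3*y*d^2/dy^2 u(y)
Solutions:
 u(y) = C1 + C2/y^(1/3)


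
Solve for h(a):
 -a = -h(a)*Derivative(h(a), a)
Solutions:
 h(a) = -sqrt(C1 + a^2)
 h(a) = sqrt(C1 + a^2)


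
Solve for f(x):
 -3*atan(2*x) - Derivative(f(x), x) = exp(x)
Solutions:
 f(x) = C1 - 3*x*atan(2*x) - exp(x) + 3*log(4*x^2 + 1)/4


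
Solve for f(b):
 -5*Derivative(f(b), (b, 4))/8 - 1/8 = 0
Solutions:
 f(b) = C1 + C2*b + C3*b^2 + C4*b^3 - b^4/120


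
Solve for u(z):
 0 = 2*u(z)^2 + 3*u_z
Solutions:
 u(z) = 3/(C1 + 2*z)


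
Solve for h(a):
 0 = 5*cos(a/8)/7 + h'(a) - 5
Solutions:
 h(a) = C1 + 5*a - 40*sin(a/8)/7


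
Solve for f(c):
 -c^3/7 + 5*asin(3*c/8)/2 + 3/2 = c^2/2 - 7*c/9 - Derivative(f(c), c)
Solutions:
 f(c) = C1 + c^4/28 + c^3/6 - 7*c^2/18 - 5*c*asin(3*c/8)/2 - 3*c/2 - 5*sqrt(64 - 9*c^2)/6


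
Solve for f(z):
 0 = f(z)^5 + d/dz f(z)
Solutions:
 f(z) = -I*(1/(C1 + 4*z))^(1/4)
 f(z) = I*(1/(C1 + 4*z))^(1/4)
 f(z) = -(1/(C1 + 4*z))^(1/4)
 f(z) = (1/(C1 + 4*z))^(1/4)


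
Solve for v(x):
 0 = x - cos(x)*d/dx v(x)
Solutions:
 v(x) = C1 + Integral(x/cos(x), x)


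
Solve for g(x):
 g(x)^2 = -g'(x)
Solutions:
 g(x) = 1/(C1 + x)


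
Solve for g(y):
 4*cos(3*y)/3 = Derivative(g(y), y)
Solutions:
 g(y) = C1 + 4*sin(3*y)/9


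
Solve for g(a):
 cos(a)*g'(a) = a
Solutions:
 g(a) = C1 + Integral(a/cos(a), a)


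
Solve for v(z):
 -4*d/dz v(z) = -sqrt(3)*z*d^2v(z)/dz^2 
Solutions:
 v(z) = C1 + C2*z^(1 + 4*sqrt(3)/3)


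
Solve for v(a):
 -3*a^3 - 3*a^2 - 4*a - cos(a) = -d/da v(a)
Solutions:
 v(a) = C1 + 3*a^4/4 + a^3 + 2*a^2 + sin(a)


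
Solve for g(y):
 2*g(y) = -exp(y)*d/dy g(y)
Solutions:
 g(y) = C1*exp(2*exp(-y))


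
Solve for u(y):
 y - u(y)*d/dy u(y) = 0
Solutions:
 u(y) = -sqrt(C1 + y^2)
 u(y) = sqrt(C1 + y^2)


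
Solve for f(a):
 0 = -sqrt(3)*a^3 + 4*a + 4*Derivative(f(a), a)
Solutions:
 f(a) = C1 + sqrt(3)*a^4/16 - a^2/2


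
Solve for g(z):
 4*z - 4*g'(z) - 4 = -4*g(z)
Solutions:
 g(z) = C1*exp(z) - z


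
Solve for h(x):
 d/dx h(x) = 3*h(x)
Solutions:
 h(x) = C1*exp(3*x)


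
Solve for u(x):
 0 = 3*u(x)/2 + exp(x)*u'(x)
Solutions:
 u(x) = C1*exp(3*exp(-x)/2)


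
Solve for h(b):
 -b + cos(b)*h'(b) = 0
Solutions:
 h(b) = C1 + Integral(b/cos(b), b)


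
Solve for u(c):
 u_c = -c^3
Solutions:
 u(c) = C1 - c^4/4


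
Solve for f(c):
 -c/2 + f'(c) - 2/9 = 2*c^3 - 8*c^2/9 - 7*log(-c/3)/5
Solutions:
 f(c) = C1 + c^4/2 - 8*c^3/27 + c^2/4 - 7*c*log(-c)/5 + c*(63*log(3) + 73)/45


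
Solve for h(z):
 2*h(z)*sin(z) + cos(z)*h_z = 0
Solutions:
 h(z) = C1*cos(z)^2


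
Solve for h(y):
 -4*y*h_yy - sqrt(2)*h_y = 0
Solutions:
 h(y) = C1 + C2*y^(1 - sqrt(2)/4)


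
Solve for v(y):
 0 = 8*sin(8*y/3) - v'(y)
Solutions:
 v(y) = C1 - 3*cos(8*y/3)


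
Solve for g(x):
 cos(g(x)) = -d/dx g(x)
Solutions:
 g(x) = pi - asin((C1 + exp(2*x))/(C1 - exp(2*x)))
 g(x) = asin((C1 + exp(2*x))/(C1 - exp(2*x)))


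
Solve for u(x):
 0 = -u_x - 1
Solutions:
 u(x) = C1 - x


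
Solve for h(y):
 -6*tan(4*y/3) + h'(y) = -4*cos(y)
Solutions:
 h(y) = C1 - 9*log(cos(4*y/3))/2 - 4*sin(y)


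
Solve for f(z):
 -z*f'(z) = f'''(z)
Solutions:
 f(z) = C1 + Integral(C2*airyai(-z) + C3*airybi(-z), z)


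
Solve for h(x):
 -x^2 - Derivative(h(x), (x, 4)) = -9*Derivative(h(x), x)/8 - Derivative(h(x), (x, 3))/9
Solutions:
 h(x) = C1 + C2*exp(x*(-2^(2/3)*(243*sqrt(531537) + 177163)^(1/3) - 8*2^(1/3)/(243*sqrt(531537) + 177163)^(1/3) + 8)/216)*sin(2^(1/3)*sqrt(3)*x*(-2^(1/3)*(243*sqrt(531537) + 177163)^(1/3) + 8/(243*sqrt(531537) + 177163)^(1/3))/216) + C3*exp(x*(-2^(2/3)*(243*sqrt(531537) + 177163)^(1/3) - 8*2^(1/3)/(243*sqrt(531537) + 177163)^(1/3) + 8)/216)*cos(2^(1/3)*sqrt(3)*x*(-2^(1/3)*(243*sqrt(531537) + 177163)^(1/3) + 8/(243*sqrt(531537) + 177163)^(1/3))/216) + C4*exp(x*(8*2^(1/3)/(243*sqrt(531537) + 177163)^(1/3) + 4 + 2^(2/3)*(243*sqrt(531537) + 177163)^(1/3))/108) + 8*x^3/27 - 128*x/729


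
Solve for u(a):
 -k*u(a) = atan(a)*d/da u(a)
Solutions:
 u(a) = C1*exp(-k*Integral(1/atan(a), a))


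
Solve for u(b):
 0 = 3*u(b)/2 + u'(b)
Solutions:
 u(b) = C1*exp(-3*b/2)


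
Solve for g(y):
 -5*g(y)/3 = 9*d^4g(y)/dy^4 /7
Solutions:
 g(y) = (C1*sin(105^(1/4)*sqrt(2)*y/6) + C2*cos(105^(1/4)*sqrt(2)*y/6))*exp(-105^(1/4)*sqrt(2)*y/6) + (C3*sin(105^(1/4)*sqrt(2)*y/6) + C4*cos(105^(1/4)*sqrt(2)*y/6))*exp(105^(1/4)*sqrt(2)*y/6)


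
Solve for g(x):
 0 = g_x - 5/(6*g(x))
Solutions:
 g(x) = -sqrt(C1 + 15*x)/3
 g(x) = sqrt(C1 + 15*x)/3


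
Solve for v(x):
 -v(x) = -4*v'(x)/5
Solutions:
 v(x) = C1*exp(5*x/4)


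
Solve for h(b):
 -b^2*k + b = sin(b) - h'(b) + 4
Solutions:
 h(b) = C1 + b^3*k/3 - b^2/2 + 4*b - cos(b)


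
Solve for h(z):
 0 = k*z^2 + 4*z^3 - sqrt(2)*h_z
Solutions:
 h(z) = C1 + sqrt(2)*k*z^3/6 + sqrt(2)*z^4/2
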